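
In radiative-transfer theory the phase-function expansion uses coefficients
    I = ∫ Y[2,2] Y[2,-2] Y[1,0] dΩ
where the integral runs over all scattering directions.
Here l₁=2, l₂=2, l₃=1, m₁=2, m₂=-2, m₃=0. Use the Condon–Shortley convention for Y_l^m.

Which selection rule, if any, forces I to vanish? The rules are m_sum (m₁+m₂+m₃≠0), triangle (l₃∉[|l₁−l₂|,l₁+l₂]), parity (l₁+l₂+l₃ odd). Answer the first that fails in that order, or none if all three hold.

azimuthal sum: 2 − 2 + 0 = 0  ✓
0 ≤ 1 ≤ 4 (triangle on l)  ✓
L = 2 + 2 + 1 = 5 (odd)  ✗

parity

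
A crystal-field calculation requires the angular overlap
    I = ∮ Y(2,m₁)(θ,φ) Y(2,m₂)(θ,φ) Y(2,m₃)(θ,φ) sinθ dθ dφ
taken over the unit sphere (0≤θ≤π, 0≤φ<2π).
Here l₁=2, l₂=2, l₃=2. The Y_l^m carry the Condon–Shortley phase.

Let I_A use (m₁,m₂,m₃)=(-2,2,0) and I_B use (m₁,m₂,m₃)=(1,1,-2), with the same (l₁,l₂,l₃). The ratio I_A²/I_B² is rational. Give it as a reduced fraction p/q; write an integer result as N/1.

l's match ⇒ only the (l;m) 3-j factors differ between A and B.
A: triangle coeff Δ(2,2,2) = 1/630; Σ_t [2,2]: t=2:+1/8 = 1/8; (3j)²=2/35 [(2 2 2; -2 2 0)], sign=+1
B: triangle coeff Δ(2,2,2) = 1/630; Σ_t [1,1]: t=1:−1/4 = -1/4; (3j)²=3/35 [(2 2 2; 1 1 -2)], sign=-1
I_A²/I_B² = (2/35)/(3/35) = 2/3

2/3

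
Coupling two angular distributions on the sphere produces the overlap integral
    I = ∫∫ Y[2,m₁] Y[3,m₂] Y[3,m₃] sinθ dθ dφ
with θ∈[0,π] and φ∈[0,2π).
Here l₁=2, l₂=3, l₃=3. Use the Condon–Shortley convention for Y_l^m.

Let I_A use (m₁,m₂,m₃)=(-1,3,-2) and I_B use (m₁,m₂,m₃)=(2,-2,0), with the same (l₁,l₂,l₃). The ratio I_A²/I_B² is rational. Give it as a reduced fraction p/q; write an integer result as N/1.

l's match ⇒ only the (l;m) 3-j factors differ between A and B.
A: triangle coeff Δ(2,3,3) = 1/3780; Σ_t [2,2]: t=2:+1/48 = 1/48; (3j)²=5/84 [(2 3 3; -1 3 -2)], sign=-1
B: triangle coeff Δ(2,3,3) = 1/3780; Σ_t [0,0]: t=0:+1/24 = 1/24; (3j)²=1/21 [(2 3 3; 2 -2 0)], sign=-1
I_A²/I_B² = (5/84)/(1/21) = 5/4

5/4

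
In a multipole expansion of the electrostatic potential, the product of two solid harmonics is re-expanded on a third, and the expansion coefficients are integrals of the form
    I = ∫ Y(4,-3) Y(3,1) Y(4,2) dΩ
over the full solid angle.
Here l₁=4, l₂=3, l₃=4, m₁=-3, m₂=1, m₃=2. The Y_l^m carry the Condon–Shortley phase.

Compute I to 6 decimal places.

0.000000

Σlᵢ=11 odd — θ-integrand is odd under cosθ→−cosθ; I=0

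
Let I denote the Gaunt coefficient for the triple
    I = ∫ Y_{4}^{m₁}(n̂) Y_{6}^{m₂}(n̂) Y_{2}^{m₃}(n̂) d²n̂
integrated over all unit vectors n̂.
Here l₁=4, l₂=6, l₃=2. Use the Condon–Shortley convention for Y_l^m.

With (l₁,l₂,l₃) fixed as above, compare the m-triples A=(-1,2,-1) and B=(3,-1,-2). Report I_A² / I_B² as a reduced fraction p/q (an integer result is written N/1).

l's match ⇒ only the (l;m) 3-j factors differ between A and B.
A: triangle coeff Δ(4,6,2) = 1/6435; Σ_t [5,5]: t=5:−1/4320 = -1/4320; (3j)²=224/6435 [(4 6 2; -1 2 -1)], sign=+1
B: triangle coeff Δ(4,6,2) = 1/6435; Σ_t [1,1]: t=1:−1/120960 = -1/120960; (3j)²=1/1287 [(4 6 2; 3 -1 -2)], sign=-1
I_A²/I_B² = (224/6435)/(1/1287) = 224/5

224/5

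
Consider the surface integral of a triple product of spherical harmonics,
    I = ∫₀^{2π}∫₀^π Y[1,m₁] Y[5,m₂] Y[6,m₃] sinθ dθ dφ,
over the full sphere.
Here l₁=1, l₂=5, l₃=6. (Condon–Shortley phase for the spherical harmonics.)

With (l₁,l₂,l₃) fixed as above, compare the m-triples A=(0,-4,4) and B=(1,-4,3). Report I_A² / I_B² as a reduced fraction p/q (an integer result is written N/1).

Same 1,5,6: normalisation and zero-m 3j drop out of the ratio.
A: Δ: 0! 2! 10! / 13! → 1/858; sum: t=0:+1/362880 = 1/362880; 3j²(1 5 6; 0 -4 4) = Δ·Π!·Σ² = 10/429  (sign +1)
B: Δ: 0! 2! 10! / 13! → 1/858; sum: t=0:+1/725760 = 1/725760; 3j²(1 5 6; 1 -4 3) = Δ·Π!·Σ² = 1/286  (sign -1)
I_A²/I_B² = (10/429)/(1/286) = 20/3

20/3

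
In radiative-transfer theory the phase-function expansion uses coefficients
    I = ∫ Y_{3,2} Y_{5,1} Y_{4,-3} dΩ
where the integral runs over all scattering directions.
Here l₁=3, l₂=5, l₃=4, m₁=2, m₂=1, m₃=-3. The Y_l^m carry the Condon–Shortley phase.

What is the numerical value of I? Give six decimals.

Rules hold: Σm=0, L=12 even, 2≤4≤8.
N = 7·11·9 = 693
Δ = 4!·2!·6!/13! = 1/180180
Racah Σ t=1..3: t=1:−1/576 t=2:+1/144 t=3:−1/576 = 1/288
⇒ 3j(3 5 4; 0 0 0)² = 20/1001, sgn +1
Racah Σ t=0..1: t=0:+1/17280 t=1:−1/1440 = -11/17280
⇒ 3j(3 5 4; 2 1 -3)² = 11/468, sgn +1
4πI² = N·(3j₀)²·(3jₘ)² = 55/169
I = +1·√(0.325444/4π) = 0.16092854

0.160929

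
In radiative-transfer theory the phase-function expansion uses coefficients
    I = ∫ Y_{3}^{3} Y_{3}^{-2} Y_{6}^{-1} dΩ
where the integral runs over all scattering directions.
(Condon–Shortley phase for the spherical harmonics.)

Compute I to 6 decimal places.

-0.031364

m-sum 0 ✓  L=12 even ✓  0≤6≤6 ✓
Π(2lᵢ+1) = 7×7×13 = 637
triangle coeff Δ(3,3,6) = 1/12012
Σ_t [0,0]: t=0:+1/1296 = 1/1296
(3j)²=100/3003 [(3 3 6; 0 0 0)], sign=+1
Σ_t [0,0]: t=0:+1/86400 = 1/86400
(3j)²=1/1716 [(3 3 6; 3 -2 -1)], sign=-1
⇒ 4πI² = 175/14157
I = (-1)√(175/14157/(4π)) = -0.03136379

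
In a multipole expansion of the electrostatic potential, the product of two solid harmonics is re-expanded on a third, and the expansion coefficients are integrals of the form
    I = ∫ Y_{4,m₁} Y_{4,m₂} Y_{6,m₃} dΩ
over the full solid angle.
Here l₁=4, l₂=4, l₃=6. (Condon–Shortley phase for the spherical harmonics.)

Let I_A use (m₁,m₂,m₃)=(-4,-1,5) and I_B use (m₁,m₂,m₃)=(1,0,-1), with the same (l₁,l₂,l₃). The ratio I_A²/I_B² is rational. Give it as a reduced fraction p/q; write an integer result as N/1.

132/35

Shared (l₁,l₂,l₃)=(4,4,6): N and (l;000)² cancel in I_A²/I_B².
A: Δ = 2!·6!·6!/15! = 1/1261260; Racah Σ t=2..2: t=2:+1/172800 = 1/172800; ⇒ 3j(4 4 6; -4 -1 5)² = 2/65, sgn -1
B: Δ = 2!·6!·6!/15! = 1/1261260; Racah Σ t=0..2: t=0:+1/3456 t=1:−1/1728 t=2:+1/11520 = -7/34560; ⇒ 3j(4 4 6; 1 0 -1)² = 7/858, sgn +1
I_A²/I_B² = (2/65)/(7/858) = 132/35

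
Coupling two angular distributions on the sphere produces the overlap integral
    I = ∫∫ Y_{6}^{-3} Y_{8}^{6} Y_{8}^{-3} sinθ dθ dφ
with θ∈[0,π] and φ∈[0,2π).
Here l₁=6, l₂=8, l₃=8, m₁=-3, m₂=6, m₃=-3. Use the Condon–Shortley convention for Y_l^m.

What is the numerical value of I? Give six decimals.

m-sum 0 ✓  L=22 even ✓  2≤8≤14 ✓
Π(2lᵢ+1) = 13×17×17 = 3757
triangle coeff Δ(6,8,8) = 1/13742520792
Σ_t [0,6]: t=0:+1/41803776000 t=1:−1/435456000 t=2:+1/39813120 t=3:−1/18662400 t=4:+1/39813120 t=5:−1/435456000 t=6:+1/41803776000 = -11/1393459200
(3j)²=600/96577 [(6 8 8; 0 0 0)], sign=-1
Σ_t [4,6]: t=4:+1/20901888000 t=5:−1/2090188800 t=6:+1/2090188800 = 1/20901888000
(3j)²=9/29716 [(6 8 8; -3 6 -3)], sign=-1
⇒ 4πI² = 1350/190969
I = (+1)√(1350/190969/(4π)) = 0.02371813

0.023718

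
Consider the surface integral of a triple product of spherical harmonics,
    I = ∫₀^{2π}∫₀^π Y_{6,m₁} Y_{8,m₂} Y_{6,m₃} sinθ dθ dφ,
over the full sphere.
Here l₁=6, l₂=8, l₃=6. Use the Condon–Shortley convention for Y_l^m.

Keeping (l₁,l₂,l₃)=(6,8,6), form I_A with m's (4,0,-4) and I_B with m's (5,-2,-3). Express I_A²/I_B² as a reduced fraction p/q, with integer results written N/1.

Shared (l₁,l₂,l₃)=(6,8,6): N and (l;000)² cancel in I_A²/I_B².
A: Δ = 8!·4!·8!/21! = 1/1309458150; Racah Σ t=0..2: t=0:+1/6502809600 t=1:−1/152409600 t=2:+1/49766400 = 89/6502809600; ⇒ 3j(6 8 6; 4 0 -4)² = 7921/646646, sgn +1
B: Δ = 8!·4!·8!/21! = 1/1309458150; Racah Σ t=0..1: t=0:+1/348364800 t=1:−1/87091200 = -1/116121600; ⇒ 3j(6 8 6; 5 -2 -3)² = 54/4199, sgn +1
I_A²/I_B² = (7921/646646)/(54/4199) = 7921/8316

7921/8316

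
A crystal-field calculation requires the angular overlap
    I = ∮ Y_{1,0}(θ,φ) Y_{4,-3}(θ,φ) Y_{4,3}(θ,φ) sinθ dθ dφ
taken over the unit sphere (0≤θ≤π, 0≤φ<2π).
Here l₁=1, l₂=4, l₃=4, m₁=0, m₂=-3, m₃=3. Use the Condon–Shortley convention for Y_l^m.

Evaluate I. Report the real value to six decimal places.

l₁+l₂+l₃=9 is odd: 3j(l;000)=0 ⇒ I=0

0.000000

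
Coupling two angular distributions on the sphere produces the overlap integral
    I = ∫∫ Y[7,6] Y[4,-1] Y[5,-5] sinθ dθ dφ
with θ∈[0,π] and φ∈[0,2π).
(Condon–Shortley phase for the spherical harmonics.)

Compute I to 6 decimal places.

Rules hold: Σm=0, L=16 even, 3≤5≤11.
N = 15·9·11 = 1485
Δ = 6!·8!·2!/17! = 1/6126120
Racah Σ t=2..4: t=2:+1/69120 t=3:−1/20736 t=4:+1/69120 = -1/51840
⇒ 3j(7 4 5; 0 0 0)² = 280/21879, sgn +1
Racah Σ t=1..1: t=1:−1/9676800 = -1/9676800
⇒ 3j(7 4 5; 6 -1 -5)² = 27/952, sgn -1
4πI² = N·(3j₀)²·(3jₘ)² = 2025/3757
I = -1·√(0.538994/4π) = -0.20710328

-0.207103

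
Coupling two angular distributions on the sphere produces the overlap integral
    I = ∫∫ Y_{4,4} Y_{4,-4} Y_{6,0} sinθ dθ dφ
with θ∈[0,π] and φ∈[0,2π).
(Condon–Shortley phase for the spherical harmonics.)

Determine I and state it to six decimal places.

Rules hold: Σm=0, L=14 even, 0≤6≤8.
N = 9·9·13 = 1053
Δ = 2!·6!·6!/15! = 1/1261260
Racah Σ t=0..2: t=0:+1/4608 t=1:−1/1296 t=2:+1/4608 = -7/20736
⇒ 3j(4 4 6; 0 0 0)² = 20/1287, sgn -1
Racah Σ t=0..0: t=0:+1/1036800 = 1/1036800
⇒ 3j(4 4 6; 4 -4 0)² = 4/6435, sgn +1
4πI² = N·(3j₀)²·(3jₘ)² = 16/1573
I = -1·√(0.0101716/4π) = -0.02845055

-0.028451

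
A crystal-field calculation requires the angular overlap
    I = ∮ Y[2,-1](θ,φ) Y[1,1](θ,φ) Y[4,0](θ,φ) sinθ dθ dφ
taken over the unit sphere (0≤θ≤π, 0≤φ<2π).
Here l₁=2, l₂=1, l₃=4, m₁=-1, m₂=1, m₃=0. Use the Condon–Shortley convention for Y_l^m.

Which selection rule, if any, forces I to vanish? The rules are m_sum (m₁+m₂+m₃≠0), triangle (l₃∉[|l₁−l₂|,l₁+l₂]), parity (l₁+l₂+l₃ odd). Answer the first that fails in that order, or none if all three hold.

azimuthal sum: -1 + 1 + 0 = 0  ✓
1 ≤ 4 ≤ 3 (triangle on l)  ✗
L = 2 + 1 + 4 = 7 (odd)

triangle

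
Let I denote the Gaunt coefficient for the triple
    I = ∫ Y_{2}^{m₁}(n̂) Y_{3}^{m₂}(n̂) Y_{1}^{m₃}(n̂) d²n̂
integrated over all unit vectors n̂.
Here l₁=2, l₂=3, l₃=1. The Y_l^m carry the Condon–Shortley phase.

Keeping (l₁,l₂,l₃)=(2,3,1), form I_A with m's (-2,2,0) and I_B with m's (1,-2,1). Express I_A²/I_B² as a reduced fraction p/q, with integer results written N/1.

Shared (l₁,l₂,l₃)=(2,3,1): N and (l;000)² cancel in I_A²/I_B².
A: Δ = 4!·0!·2!/7! = 1/105; Racah Σ t=4..4: t=4:+1/24 = 1/24; ⇒ 3j(2 3 1; -2 2 0)² = 1/21, sgn -1
B: Δ = 4!·0!·2!/7! = 1/105; Racah Σ t=1..1: t=1:−1/12 = -1/12; ⇒ 3j(2 3 1; 1 -2 1)² = 2/21, sgn -1
I_A²/I_B² = (1/21)/(2/21) = 1/2

1/2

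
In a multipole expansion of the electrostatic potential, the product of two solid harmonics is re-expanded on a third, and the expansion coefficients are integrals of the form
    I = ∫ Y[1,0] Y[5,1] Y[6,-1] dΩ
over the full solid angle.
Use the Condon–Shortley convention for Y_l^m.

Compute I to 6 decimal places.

Checks pass: Σm=0; 12 even; l₃=6∈[4,6].
(2·1+1)(2·5+1)(2·6+1) = 429
Δ: 0! 2! 10! / 13! → 1/858
sum: t=0:+1/14400 = 1/14400
3j²(1 5 6; 0 0 0) = Δ·Π!·Σ² = 6/143  (sign +1)
sum: t=0:+1/17280 = 1/17280
3j²(1 5 6; 0 1 -1) = Δ·Π!·Σ² = 35/858  (sign -1)
combine: 4πI² = 429·6/143·35/858 = 105/143
take √, sign -1: I = -0.24172507

-0.241725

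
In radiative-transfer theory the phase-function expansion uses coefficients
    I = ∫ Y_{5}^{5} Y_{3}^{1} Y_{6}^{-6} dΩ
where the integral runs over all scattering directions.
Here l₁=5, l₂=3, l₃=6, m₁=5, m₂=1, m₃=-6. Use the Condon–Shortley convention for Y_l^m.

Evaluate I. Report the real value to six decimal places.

m-sum 0 ✓  L=14 even ✓  2≤6≤8 ✓
Π(2lᵢ+1) = 11×7×13 = 1001
triangle coeff Δ(5,3,6) = 1/675675
Σ_t [0,2]: t=0:+1/8640 t=1:−1/2304 t=2:+1/8640 = -7/34560
(3j)²=7/429 [(5 3 6; 0 0 0)], sign=-1
Σ_t [0,0]: t=0:+1/1935360 = 1/1935360
(3j)²=3/91 [(5 3 6; 5 1 -6)], sign=+1
⇒ 4πI² = 7/13
I = (-1)√(7/13/(4π)) = -0.20700098

-0.207001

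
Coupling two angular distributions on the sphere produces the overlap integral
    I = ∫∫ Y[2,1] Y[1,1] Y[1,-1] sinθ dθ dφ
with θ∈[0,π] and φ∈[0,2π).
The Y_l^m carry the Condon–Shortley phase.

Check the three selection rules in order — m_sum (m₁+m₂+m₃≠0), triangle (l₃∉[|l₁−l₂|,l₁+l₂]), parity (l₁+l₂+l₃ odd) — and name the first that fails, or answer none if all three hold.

m_sum

m₁+m₂+m₃ = 1 + 1 − 1 = 1  ✗
triangle: |2−1|=1 ≤ l₃=1 ≤ 2+1=3
parity: l₁+l₂+l₃ = 4 is even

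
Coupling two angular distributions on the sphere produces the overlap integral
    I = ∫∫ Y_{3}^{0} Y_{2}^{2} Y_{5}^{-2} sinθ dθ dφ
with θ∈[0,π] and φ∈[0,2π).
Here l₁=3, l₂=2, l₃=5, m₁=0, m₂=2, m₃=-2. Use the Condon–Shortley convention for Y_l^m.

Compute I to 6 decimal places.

0.141758

m-sum 0 ✓  L=10 even ✓  1≤5≤5 ✓
Π(2lᵢ+1) = 7×5×11 = 385
triangle coeff Δ(3,2,5) = 1/2310
Σ_t [0,0]: t=0:+1/144 = 1/144
(3j)²=10/231 [(3 2 5; 0 0 0)], sign=-1
Σ_t [0,0]: t=0:+1/864 = 1/864
(3j)²=1/66 [(3 2 5; 0 2 -2)], sign=-1
⇒ 4πI² = 25/99
I = (+1)√(25/99/(4π)) = 0.14175797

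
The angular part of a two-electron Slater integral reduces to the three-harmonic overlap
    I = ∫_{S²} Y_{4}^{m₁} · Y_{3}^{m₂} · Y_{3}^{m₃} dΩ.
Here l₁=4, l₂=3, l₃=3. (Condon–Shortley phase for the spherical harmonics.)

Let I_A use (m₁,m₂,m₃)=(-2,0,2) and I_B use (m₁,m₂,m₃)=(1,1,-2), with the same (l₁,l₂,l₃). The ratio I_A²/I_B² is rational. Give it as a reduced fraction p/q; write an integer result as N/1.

3/32

Same 4,3,3: normalisation and zero-m 3j drop out of the ratio.
A: Δ: 4! 4! 2! / 11! → 1/34650; sum: t=2:+1/96 t=3:−1/72 = -1/288; 3j²(4 3 3; -2 0 2) = Δ·Π!·Σ² = 1/462  (sign +1)
B: Δ: 4! 4! 2! / 11! → 1/34650; sum: t=2:+1/48 t=3:−1/144 = 1/72; 3j²(4 3 3; 1 1 -2) = Δ·Π!·Σ² = 16/693  (sign -1)
I_A²/I_B² = (1/462)/(16/693) = 3/32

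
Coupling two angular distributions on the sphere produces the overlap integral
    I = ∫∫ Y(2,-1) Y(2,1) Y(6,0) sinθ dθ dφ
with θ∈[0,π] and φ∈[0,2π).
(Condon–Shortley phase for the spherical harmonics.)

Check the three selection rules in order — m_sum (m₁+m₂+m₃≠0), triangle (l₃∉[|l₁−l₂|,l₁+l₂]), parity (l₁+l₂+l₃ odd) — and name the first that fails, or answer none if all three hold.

triangle

Σmᵢ = 0  ✓
l₃∈[|l₁−l₂|,l₁+l₂]=[0,4], have l₃=6  ✗
Σlᵢ = 10 ⇒ even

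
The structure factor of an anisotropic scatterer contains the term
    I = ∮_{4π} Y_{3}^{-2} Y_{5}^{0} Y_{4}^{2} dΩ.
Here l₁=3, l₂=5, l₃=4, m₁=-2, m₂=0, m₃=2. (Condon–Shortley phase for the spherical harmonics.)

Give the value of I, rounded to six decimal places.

Rules hold: Σm=0, L=12 even, 2≤4≤8.
N = 7·11·9 = 693
Δ = 4!·2!·6!/13! = 1/180180
Racah Σ t=1..3: t=1:−1/576 t=2:+1/144 t=3:−1/576 = 1/288
⇒ 3j(3 5 4; 0 0 0)² = 20/1001, sgn +1
Racah Σ t=3..4: t=3:−1/576 t=4:+1/2880 = -1/720
⇒ 3j(3 5 4; -2 0 2)² = 80/3003, sgn -1
4πI² = N·(3j₀)²·(3jₘ)² = 4800/13013
I = -1·√(0.368862/4π) = -0.17132746

-0.171327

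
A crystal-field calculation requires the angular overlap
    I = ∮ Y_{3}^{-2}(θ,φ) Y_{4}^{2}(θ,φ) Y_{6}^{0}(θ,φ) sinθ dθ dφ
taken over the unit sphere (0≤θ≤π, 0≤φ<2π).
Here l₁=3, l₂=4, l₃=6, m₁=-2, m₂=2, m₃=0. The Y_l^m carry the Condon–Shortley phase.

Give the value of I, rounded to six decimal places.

Σlᵢ=13 odd — θ-integrand is odd under cosθ→−cosθ; I=0

0.000000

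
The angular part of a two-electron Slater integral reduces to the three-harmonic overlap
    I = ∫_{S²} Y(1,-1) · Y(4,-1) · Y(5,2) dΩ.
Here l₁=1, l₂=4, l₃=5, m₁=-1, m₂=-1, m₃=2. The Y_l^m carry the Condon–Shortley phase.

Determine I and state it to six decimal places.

0.225034

Checks pass: Σm=0; 10 even; l₃=5∈[3,5].
(2·1+1)(2·4+1)(2·5+1) = 297
Δ: 0! 2! 8! / 11! → 1/495
sum: t=0:+1/576 = 1/576
3j²(1 4 5; 0 0 0) = Δ·Π!·Σ² = 5/99  (sign -1)
sum: t=0:+1/1440 = 1/1440
3j²(1 4 5; -1 -1 2) = Δ·Π!·Σ² = 7/165  (sign -1)
combine: 4πI² = 297·5/99·7/165 = 7/11
take √, sign +1: I = 0.22503380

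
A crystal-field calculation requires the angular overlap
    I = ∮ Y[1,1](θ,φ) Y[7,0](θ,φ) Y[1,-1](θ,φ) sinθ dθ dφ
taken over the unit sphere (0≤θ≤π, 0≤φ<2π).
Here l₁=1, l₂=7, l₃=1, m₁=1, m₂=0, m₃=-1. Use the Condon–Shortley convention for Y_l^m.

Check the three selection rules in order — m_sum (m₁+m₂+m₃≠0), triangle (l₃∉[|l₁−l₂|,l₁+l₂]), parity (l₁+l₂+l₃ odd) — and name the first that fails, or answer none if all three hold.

azimuthal sum: 1 + 0 − 1 = 0  ✓
6 ≤ 1 ≤ 8 (triangle on l)  ✗
L = 1 + 7 + 1 = 9 (odd)

triangle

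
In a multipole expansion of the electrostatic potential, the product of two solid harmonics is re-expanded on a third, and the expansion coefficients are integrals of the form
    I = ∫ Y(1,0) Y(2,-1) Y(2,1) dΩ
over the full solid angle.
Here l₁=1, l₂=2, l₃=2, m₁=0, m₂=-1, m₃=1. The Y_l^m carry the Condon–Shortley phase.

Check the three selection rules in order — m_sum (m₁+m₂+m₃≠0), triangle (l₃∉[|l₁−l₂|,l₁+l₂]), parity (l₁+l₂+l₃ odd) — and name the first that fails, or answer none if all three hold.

parity

m₁+m₂+m₃ = 0 − 1 + 1 = 0  ✓
triangle: |1−2|=1 ≤ l₃=2 ≤ 1+2=3  ✓
parity: l₁+l₂+l₃ = 5 is odd  ✗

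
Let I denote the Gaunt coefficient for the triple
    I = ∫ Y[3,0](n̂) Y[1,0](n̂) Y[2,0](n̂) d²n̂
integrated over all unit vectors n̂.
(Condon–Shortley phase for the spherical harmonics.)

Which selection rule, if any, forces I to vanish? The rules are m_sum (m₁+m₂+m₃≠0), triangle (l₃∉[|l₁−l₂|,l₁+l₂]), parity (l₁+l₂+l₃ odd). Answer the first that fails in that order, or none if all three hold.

none

Σmᵢ = 0  ✓
l₃∈[|l₁−l₂|,l₁+l₂]=[2,4], have l₃=2  ✓
Σlᵢ = 6 ⇒ even  ✓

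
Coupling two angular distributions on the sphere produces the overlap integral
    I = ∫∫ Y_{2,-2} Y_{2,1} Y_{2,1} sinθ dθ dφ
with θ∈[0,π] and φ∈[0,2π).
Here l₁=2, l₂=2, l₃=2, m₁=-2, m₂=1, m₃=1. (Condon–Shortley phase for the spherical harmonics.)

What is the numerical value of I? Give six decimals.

Rules hold: Σm=0, L=6 even, 0≤2≤4.
N = 5·5·5 = 125
Δ = 2!·2!·2!/7! = 1/630
Racah Σ t=0..2: t=0:+1/8 t=1:−1/1 t=2:+1/8 = -3/4
⇒ 3j(2 2 2; 0 0 0)² = 2/35, sgn -1
Racah Σ t=2..2: t=2:+1/4 = 1/4
⇒ 3j(2 2 2; -2 1 1)² = 3/35, sgn -1
4πI² = N·(3j₀)²·(3jₘ)² = 30/49
I = +1·√(0.612245/4π) = 0.22072812

0.220728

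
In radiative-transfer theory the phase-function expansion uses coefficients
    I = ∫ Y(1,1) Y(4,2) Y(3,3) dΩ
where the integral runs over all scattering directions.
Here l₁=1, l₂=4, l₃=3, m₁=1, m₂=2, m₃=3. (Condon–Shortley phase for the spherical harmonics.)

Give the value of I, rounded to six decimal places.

0.000000

m-sum = 1 + 2 + 3 = 6 ≠ 0 ⇒ I = 0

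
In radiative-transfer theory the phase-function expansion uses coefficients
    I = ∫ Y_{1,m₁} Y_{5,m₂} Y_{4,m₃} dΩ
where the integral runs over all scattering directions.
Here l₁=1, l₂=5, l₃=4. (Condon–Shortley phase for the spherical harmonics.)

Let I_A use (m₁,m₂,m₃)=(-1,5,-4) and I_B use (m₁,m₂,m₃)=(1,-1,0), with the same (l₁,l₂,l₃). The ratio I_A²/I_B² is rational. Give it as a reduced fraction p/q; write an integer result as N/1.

l's match ⇒ only the (l;m) 3-j factors differ between A and B.
A: triangle coeff Δ(1,5,4) = 1/495; Σ_t [2,2]: t=2:+1/80640 = 1/80640; (3j)²=1/11 [(1 5 4; -1 5 -4)], sign=+1
B: triangle coeff Δ(1,5,4) = 1/495; Σ_t [0,0]: t=0:+1/1152 = 1/1152; (3j)²=1/33 [(1 5 4; 1 -1 0)], sign=+1
I_A²/I_B² = (1/11)/(1/33) = 3/1

3/1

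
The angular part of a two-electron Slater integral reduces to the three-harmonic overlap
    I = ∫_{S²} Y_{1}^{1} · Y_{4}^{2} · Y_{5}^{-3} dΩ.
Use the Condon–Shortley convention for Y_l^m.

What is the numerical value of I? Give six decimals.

Rules hold: Σm=0, L=10 even, 3≤5≤5.
N = 3·9·11 = 297
Δ = 0!·2!·8!/11! = 1/495
Racah Σ t=0..0: t=0:+1/576 = 1/576
⇒ 3j(1 4 5; 0 0 0)² = 5/99, sgn -1
Racah Σ t=0..0: t=0:+1/2880 = 1/2880
⇒ 3j(1 4 5; 1 2 -3)² = 28/495, sgn +1
4πI² = N·(3j₀)²·(3jₘ)² = 28/33
I = -1·√(0.848485/4π) = -0.25984664

-0.259847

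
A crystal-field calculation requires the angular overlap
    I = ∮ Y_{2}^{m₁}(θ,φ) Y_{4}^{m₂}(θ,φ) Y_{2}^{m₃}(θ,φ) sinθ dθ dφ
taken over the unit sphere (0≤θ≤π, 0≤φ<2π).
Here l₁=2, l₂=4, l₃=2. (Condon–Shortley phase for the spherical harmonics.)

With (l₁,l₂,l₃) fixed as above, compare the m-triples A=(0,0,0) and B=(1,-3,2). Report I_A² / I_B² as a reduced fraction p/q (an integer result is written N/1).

l's match ⇒ only the (l;m) 3-j factors differ between A and B.
A: triangle coeff Δ(2,4,2) = 1/630; Σ_t [2,2]: t=2:+1/16 = 1/16; (3j)²=2/35 [(2 4 2; 0 0 0)], sign=+1
B: triangle coeff Δ(2,4,2) = 1/630; Σ_t [1,1]: t=1:−1/144 = -1/144; (3j)²=1/18 [(2 4 2; 1 -3 2)], sign=-1
I_A²/I_B² = (2/35)/(1/18) = 36/35

36/35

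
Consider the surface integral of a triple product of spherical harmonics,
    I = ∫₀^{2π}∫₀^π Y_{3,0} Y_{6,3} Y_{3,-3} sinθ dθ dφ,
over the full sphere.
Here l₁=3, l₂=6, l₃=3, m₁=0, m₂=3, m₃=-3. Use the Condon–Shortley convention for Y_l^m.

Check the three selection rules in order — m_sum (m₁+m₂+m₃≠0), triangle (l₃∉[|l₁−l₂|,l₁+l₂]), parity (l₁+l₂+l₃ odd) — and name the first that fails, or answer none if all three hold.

Σmᵢ = 0  ✓
l₃∈[|l₁−l₂|,l₁+l₂]=[3,9], have l₃=3  ✓
Σlᵢ = 12 ⇒ even  ✓

none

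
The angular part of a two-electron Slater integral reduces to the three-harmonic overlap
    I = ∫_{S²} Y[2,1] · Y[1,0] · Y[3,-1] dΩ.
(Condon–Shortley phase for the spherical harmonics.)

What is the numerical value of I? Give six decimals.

m-sum 0 ✓  L=6 even ✓  1≤3≤3 ✓
Π(2lᵢ+1) = 5×3×7 = 105
triangle coeff Δ(2,1,3) = 1/105
Σ_t [0,0]: t=0:+1/4 = 1/4
(3j)²=3/35 [(2 1 3; 0 0 0)], sign=-1
Σ_t [0,0]: t=0:+1/6 = 1/6
(3j)²=8/105 [(2 1 3; 1 0 -1)], sign=+1
⇒ 4πI² = 24/35
I = (-1)√(24/35/(4π)) = -0.23359668

-0.233597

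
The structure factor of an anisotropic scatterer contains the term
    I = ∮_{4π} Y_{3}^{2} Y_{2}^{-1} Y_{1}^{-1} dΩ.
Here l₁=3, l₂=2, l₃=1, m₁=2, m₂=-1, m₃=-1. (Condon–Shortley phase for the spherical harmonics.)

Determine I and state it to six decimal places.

0.261169

Checks pass: Σm=0; 6 even; l₃=1∈[1,5].
(2·3+1)(2·2+1)(2·1+1) = 105
Δ: 4! 2! 0! / 7! → 1/105
sum: t=2:+1/4 = 1/4
3j²(3 2 1; 0 0 0) = Δ·Π!·Σ² = 3/35  (sign -1)
sum: t=1:−1/12 = -1/12
3j²(3 2 1; 2 -1 -1) = Δ·Π!·Σ² = 2/21  (sign -1)
combine: 4πI² = 105·3/35·2/21 = 6/7
take √, sign +1: I = 0.26116903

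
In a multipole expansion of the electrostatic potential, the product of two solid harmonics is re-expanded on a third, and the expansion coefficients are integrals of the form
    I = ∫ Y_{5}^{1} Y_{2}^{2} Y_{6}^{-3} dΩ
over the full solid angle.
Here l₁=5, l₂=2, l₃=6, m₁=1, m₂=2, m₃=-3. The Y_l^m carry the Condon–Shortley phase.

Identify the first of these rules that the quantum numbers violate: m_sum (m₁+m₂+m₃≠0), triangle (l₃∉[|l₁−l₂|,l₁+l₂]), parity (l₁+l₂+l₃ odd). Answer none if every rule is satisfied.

azimuthal sum: 1 + 2 − 3 = 0  ✓
3 ≤ 6 ≤ 7 (triangle on l)  ✓
L = 5 + 2 + 6 = 13 (odd)  ✗

parity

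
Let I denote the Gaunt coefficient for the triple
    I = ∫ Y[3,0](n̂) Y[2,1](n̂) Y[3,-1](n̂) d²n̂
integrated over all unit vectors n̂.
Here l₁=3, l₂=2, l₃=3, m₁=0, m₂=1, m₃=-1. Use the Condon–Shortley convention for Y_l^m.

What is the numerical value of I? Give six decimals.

m-sum 0 ✓  L=8 even ✓  1≤3≤5 ✓
Π(2lᵢ+1) = 7×5×7 = 245
triangle coeff Δ(3,2,3) = 1/3780
Σ_t [0,2]: t=0:+1/24 t=1:−1/4 t=2:+1/24 = -1/6
(3j)²=4/105 [(3 2 3; 0 0 0)], sign=+1
Σ_t [1,2]: t=1:−1/8 t=2:+1/12 = -1/24
(3j)²=1/210 [(3 2 3; 0 1 -1)], sign=-1
⇒ 4πI² = 2/45
I = (-1)√(2/45/(4π)) = -0.05947080

-0.059471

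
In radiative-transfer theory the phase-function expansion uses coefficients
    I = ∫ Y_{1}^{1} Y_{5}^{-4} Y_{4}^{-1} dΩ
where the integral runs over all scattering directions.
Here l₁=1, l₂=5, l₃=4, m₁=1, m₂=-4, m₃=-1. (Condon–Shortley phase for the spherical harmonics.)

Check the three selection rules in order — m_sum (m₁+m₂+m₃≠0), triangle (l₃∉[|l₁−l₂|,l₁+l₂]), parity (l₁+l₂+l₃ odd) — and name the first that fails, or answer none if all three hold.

m_sum

Σmᵢ = -4  ✗
l₃∈[|l₁−l₂|,l₁+l₂]=[4,6], have l₃=4
Σlᵢ = 10 ⇒ even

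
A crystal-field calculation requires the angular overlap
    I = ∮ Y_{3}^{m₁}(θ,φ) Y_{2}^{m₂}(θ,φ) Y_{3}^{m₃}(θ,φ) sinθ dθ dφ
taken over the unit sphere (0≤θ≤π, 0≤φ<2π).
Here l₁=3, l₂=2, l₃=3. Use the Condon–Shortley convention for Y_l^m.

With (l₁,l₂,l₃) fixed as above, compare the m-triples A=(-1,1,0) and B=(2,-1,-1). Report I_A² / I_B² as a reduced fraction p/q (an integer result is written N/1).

2/15

l's match ⇒ only the (l;m) 3-j factors differ between A and B.
A: triangle coeff Δ(3,2,3) = 1/3780; Σ_t [1,2]: t=1:−1/12 t=2:+1/8 = 1/24; (3j)²=1/210 [(3 2 3; -1 1 0)], sign=-1
B: triangle coeff Δ(3,2,3) = 1/3780; Σ_t [0,1]: t=0:+1/12 t=1:−1/48 = 1/16; (3j)²=1/28 [(3 2 3; 2 -1 -1)], sign=+1
I_A²/I_B² = (1/210)/(1/28) = 2/15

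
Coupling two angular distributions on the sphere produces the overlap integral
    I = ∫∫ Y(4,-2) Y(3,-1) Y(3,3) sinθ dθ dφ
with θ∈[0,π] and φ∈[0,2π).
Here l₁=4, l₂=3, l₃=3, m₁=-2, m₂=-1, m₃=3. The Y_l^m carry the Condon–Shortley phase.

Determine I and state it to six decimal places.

Rules hold: Σm=0, L=10 even, 1≤3≤7.
N = 9·7·7 = 441
Δ = 4!·4!·2!/11! = 1/34650
Racah Σ t=1..3: t=1:−1/72 t=2:+1/16 t=3:−1/72 = 5/144
⇒ 3j(4 3 3; 0 0 0)² = 2/77, sgn -1
Racah Σ t=2..2: t=2:+1/192 = 1/192
⇒ 3j(4 3 3; -2 -1 3)² = 3/77, sgn +1
4πI² = N·(3j₀)²·(3jₘ)² = 54/121
I = -1·√(0.446281/4π) = -0.18845135

-0.188451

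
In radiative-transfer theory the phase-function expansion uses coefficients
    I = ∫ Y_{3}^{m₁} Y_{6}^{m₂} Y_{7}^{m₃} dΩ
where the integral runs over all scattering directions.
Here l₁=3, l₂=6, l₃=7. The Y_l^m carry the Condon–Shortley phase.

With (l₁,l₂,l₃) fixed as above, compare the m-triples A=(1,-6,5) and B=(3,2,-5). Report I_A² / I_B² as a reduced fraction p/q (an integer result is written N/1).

l's match ⇒ only the (l;m) 3-j factors differ between A and B.
A: triangle coeff Δ(3,6,7) = 1/2042040; Σ_t [0,0]: t=0:+1/29030400 = 1/29030400; (3j)²=99/7735 [(3 6 7; 1 -6 5)], sign=+1
B: triangle coeff Δ(3,6,7) = 1/2042040; Σ_t [0,0]: t=0:+1/3870720 = 1/3870720; (3j)²=135/6188 [(3 6 7; 3 2 -5)], sign=+1
I_A²/I_B² = (99/7735)/(135/6188) = 44/75

44/75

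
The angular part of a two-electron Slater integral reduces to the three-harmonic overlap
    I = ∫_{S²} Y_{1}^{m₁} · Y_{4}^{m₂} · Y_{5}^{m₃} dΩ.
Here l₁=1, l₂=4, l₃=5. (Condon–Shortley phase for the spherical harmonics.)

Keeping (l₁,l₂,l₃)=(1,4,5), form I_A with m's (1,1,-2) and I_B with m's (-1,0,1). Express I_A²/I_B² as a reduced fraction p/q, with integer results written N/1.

l's match ⇒ only the (l;m) 3-j factors differ between A and B.
A: triangle coeff Δ(1,4,5) = 1/495; Σ_t [0,0]: t=0:+1/1440 = 1/1440; (3j)²=7/165 [(1 4 5; 1 1 -2)], sign=-1
B: triangle coeff Δ(1,4,5) = 1/495; Σ_t [0,0]: t=0:+1/1152 = 1/1152; (3j)²=1/33 [(1 4 5; -1 0 1)], sign=+1
I_A²/I_B² = (7/165)/(1/33) = 7/5

7/5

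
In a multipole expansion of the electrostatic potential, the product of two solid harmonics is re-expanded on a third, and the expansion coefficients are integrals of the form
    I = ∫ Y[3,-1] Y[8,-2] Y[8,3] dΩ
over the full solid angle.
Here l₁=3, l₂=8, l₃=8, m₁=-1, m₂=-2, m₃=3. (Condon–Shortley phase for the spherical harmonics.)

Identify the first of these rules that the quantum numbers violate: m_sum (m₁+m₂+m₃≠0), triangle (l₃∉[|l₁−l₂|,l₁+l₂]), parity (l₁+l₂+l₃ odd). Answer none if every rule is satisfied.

m₁+m₂+m₃ = -1 − 2 + 3 = 0  ✓
triangle: |3−8|=5 ≤ l₃=8 ≤ 3+8=11  ✓
parity: l₁+l₂+l₃ = 19 is odd  ✗

parity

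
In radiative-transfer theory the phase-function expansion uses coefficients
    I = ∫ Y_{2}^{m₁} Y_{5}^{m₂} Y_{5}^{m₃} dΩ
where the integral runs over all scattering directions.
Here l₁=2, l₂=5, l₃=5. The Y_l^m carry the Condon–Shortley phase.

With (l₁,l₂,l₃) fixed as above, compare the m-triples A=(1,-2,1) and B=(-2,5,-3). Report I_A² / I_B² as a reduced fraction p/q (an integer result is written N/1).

Shared (l₁,l₂,l₃)=(2,5,5): N and (l;000)² cancel in I_A²/I_B².
A: Δ = 2!·2!·8!/13! = 1/38610; Racah Σ t=0..1: t=0:+1/1440 t=1:−1/2880 = 1/2880; ⇒ 3j(2 5 5; 1 -2 1)² = 7/715, sgn +1
B: Δ = 2!·2!·8!/13! = 1/38610; Racah Σ t=2..2: t=2:+1/161280 = 1/161280; ⇒ 3j(2 5 5; -2 5 -3)² = 1/143, sgn +1
I_A²/I_B² = (7/715)/(1/143) = 7/5

7/5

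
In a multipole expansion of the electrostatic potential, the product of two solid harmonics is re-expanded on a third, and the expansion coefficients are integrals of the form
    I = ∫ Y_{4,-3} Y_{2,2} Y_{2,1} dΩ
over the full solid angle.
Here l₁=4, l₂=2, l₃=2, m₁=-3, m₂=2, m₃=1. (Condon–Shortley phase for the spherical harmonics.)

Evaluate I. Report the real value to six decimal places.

Rules hold: Σm=0, L=8 even, 2≤2≤6.
N = 9·5·5 = 225
Δ = 4!·4!·0!/9! = 1/630
Racah Σ t=2..2: t=2:+1/16 = 1/16
⇒ 3j(4 2 2; 0 0 0)² = 2/35, sgn +1
Racah Σ t=4..4: t=4:+1/144 = 1/144
⇒ 3j(4 2 2; -3 2 1)² = 1/18, sgn -1
4πI² = N·(3j₀)²·(3jₘ)² = 5/7
I = -1·√(0.714286/4π) = -0.23841361

-0.238414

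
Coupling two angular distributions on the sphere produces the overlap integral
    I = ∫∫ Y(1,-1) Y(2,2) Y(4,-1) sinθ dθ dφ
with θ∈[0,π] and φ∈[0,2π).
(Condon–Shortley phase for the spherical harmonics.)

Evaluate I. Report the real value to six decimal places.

triangle: need 1≤l₃≤3, have 4; I=0

0.000000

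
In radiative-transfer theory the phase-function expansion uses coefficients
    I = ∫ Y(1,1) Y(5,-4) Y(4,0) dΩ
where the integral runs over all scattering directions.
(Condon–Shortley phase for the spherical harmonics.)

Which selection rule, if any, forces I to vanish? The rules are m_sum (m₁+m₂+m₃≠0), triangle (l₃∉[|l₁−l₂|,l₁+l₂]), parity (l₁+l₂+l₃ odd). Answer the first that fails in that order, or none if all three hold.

m₁+m₂+m₃ = 1 − 4 + 0 = -3  ✗
triangle: |1−5|=4 ≤ l₃=4 ≤ 1+5=6
parity: l₁+l₂+l₃ = 10 is even

m_sum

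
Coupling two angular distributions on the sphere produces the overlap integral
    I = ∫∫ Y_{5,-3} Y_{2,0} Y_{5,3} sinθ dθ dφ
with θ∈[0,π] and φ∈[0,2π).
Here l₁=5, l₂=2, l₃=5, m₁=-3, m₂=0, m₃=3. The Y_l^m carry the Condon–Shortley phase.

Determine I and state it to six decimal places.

-0.016174

Checks pass: Σm=0; 12 even; l₃=5∈[3,7].
(2·5+1)(2·2+1)(2·5+1) = 605
Δ: 2! 8! 2! / 13! → 1/38610
sum: t=0:+1/2880 t=1:−1/576 t=2:+1/2880 = -1/960
3j²(5 2 5; 0 0 0) = Δ·Π!·Σ² = 10/429  (sign +1)
sum: t=0:+1/161280 t=1:−1/5040 t=2:+1/5760 = -1/53760
3j²(5 2 5; -3 0 3) = Δ·Π!·Σ² = 1/4290  (sign -1)
combine: 4πI² = 605·10/429·1/4290 = 5/1521
take √, sign -1: I = -0.01617393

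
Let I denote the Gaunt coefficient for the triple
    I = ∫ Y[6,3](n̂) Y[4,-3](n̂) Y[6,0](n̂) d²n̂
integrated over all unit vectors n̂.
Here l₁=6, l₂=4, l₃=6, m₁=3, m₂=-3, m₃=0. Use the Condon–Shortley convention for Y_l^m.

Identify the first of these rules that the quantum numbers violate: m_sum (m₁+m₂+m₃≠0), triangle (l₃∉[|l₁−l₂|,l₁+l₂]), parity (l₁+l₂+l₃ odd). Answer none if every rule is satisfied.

none

azimuthal sum: 3 − 3 + 0 = 0  ✓
2 ≤ 6 ≤ 10 (triangle on l)  ✓
L = 6 + 4 + 6 = 16 (even)  ✓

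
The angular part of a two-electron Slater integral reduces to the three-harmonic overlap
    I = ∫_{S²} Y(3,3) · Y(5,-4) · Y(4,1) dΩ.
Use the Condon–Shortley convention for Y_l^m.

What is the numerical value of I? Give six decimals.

-0.186208

Rules hold: Σm=0, L=12 even, 2≤4≤8.
N = 7·11·9 = 693
Δ = 4!·2!·6!/13! = 1/180180
Racah Σ t=1..3: t=1:−1/576 t=2:+1/144 t=3:−1/576 = 1/288
⇒ 3j(3 5 4; 0 0 0)² = 20/1001, sgn +1
Racah Σ t=0..0: t=0:+1/5760 = 1/5760
⇒ 3j(3 5 4; 3 -4 1)² = 9/286, sgn -1
4πI² = N·(3j₀)²·(3jₘ)² = 810/1859
I = -1·√(0.435718/4π) = -0.18620781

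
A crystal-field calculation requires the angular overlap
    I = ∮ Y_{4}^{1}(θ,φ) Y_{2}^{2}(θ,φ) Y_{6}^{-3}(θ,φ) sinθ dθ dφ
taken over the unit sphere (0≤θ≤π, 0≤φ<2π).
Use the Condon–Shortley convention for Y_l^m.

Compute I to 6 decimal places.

Checks pass: Σm=0; 12 even; l₃=6∈[2,6].
(2·4+1)(2·2+1)(2·6+1) = 585
Δ: 0! 8! 4! / 13! → 1/6435
sum: t=0:+1/2304 = 1/2304
3j²(4 2 6; 0 0 0) = Δ·Π!·Σ² = 5/143  (sign +1)
sum: t=0:+1/17280 = 1/17280
3j²(4 2 6; 1 2 -3) = Δ·Π!·Σ² = 14/715  (sign -1)
combine: 4πI² = 585·5/143·14/715 = 630/1573
take √, sign -1: I = -0.17852580

-0.178526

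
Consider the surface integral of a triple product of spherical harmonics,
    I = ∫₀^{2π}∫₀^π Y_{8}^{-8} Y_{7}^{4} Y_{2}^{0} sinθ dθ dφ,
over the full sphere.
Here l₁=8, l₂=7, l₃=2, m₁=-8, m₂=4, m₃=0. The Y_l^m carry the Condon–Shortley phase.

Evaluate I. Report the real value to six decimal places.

0.000000

-8 + 4 + 0 = -4 ≠ 0: azimuthal integral kills it; I = 0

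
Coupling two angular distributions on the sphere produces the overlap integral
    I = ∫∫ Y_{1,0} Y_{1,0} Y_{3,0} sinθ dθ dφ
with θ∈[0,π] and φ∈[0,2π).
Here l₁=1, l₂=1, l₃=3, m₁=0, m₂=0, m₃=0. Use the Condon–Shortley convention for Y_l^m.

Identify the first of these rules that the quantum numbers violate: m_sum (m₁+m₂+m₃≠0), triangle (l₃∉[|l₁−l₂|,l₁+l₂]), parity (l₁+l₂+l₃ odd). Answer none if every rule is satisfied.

m₁+m₂+m₃ = 0 + 0 + 0 = 0  ✓
triangle: |1−1|=0 ≤ l₃=3 ≤ 1+1=2  ✗
parity: l₁+l₂+l₃ = 5 is odd

triangle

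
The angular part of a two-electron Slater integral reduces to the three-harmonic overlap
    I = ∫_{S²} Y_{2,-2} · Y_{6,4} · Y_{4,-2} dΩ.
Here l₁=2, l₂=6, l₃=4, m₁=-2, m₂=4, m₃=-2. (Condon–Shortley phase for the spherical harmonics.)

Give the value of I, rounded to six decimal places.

Rules hold: Σm=0, L=12 even, 4≤4≤8.
N = 5·13·9 = 585
Δ = 4!·0!·8!/13! = 1/6435
Racah Σ t=2..2: t=2:+1/2304 = 1/2304
⇒ 3j(2 6 4; 0 0 0)² = 5/143, sgn +1
Racah Σ t=4..4: t=4:+1/34560 = 1/34560
⇒ 3j(2 6 4; -2 4 -2)² = 14/429, sgn +1
4πI² = N·(3j₀)²·(3jₘ)² = 1050/1573
I = +1·√(0.667514/4π) = 0.23047581

0.230476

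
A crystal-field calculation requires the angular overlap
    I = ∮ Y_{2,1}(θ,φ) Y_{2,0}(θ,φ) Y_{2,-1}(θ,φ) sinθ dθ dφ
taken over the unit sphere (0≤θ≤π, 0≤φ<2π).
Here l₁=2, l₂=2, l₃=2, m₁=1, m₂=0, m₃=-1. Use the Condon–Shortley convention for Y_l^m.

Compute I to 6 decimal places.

-0.090112

m-sum 0 ✓  L=6 even ✓  0≤2≤4 ✓
Π(2lᵢ+1) = 5×5×5 = 125
triangle coeff Δ(2,2,2) = 1/630
Σ_t [0,2]: t=0:+1/8 t=1:−1/1 t=2:+1/8 = -3/4
(3j)²=2/35 [(2 2 2; 0 0 0)], sign=-1
Σ_t [0,1]: t=0:+1/4 t=1:−1/2 = -1/4
(3j)²=1/70 [(2 2 2; 1 0 -1)], sign=+1
⇒ 4πI² = 5/49
I = (-1)√(5/49/(4π)) = -0.09011188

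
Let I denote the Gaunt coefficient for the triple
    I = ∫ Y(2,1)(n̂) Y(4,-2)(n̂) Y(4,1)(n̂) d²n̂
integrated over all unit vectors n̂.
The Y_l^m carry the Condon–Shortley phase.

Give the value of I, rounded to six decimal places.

0.127700

m-sum 0 ✓  L=10 even ✓  2≤4≤6 ✓
Π(2lᵢ+1) = 5×9×9 = 405
triangle coeff Δ(2,4,4) = 1/13860
Σ_t [0,2]: t=0:+1/192 t=1:−1/36 t=2:+1/192 = -5/288
(3j)²=20/693 [(2 4 4; 0 0 0)], sign=-1
Σ_t [0,1]: t=0:+1/96 t=1:−1/240 = 1/160
(3j)²=27/1540 [(2 4 4; 1 -2 1)], sign=-1
⇒ 4πI² = 1215/5929
I = (+1)√(1215/5929/(4π)) = 0.12770047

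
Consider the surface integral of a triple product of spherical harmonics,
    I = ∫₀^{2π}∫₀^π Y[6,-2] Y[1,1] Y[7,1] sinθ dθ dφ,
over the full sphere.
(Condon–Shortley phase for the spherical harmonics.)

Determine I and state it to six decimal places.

Rules hold: Σm=0, L=14 even, 5≤7≤7.
N = 13·3·15 = 585
Δ = 0!·12!·2!/15! = 1/1365
Racah Σ t=0..0: t=0:+1/518400 = 1/518400
⇒ 3j(6 1 7; 0 0 0)² = 7/195, sgn -1
Racah Σ t=0..0: t=0:+1/1935360 = 1/1935360
⇒ 3j(6 1 7; -2 1 1)² = 1/91, sgn +1
4πI² = N·(3j₀)²·(3jₘ)² = 3/13
I = -1·√(0.230769/4π) = -0.13551395

-0.135514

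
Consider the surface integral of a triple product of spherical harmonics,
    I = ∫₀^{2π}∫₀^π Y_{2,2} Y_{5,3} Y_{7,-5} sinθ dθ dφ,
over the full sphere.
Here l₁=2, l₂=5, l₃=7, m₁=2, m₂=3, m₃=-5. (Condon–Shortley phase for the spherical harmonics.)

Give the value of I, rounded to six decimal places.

-0.252127

m-sum 0 ✓  L=14 even ✓  3≤7≤7 ✓
Π(2lᵢ+1) = 5×11×15 = 825
triangle coeff Δ(2,5,7) = 1/15015
Σ_t [0,0]: t=0:+1/57600 = 1/57600
(3j)²=21/715 [(2 5 7; 0 0 0)], sign=-1
Σ_t [0,0]: t=0:+1/1935360 = 1/1935360
(3j)²=3/91 [(2 5 7; 2 3 -5)], sign=+1
⇒ 4πI² = 135/169
I = (-1)√(135/169/(4π)) = -0.25212656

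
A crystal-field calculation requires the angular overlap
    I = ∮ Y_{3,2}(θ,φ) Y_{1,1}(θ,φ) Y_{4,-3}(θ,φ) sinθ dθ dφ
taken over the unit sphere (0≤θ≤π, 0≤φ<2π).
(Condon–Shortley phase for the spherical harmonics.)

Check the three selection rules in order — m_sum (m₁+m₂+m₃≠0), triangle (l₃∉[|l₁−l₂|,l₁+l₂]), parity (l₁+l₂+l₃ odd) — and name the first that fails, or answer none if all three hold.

none

Σmᵢ = 0  ✓
l₃∈[|l₁−l₂|,l₁+l₂]=[2,4], have l₃=4  ✓
Σlᵢ = 8 ⇒ even  ✓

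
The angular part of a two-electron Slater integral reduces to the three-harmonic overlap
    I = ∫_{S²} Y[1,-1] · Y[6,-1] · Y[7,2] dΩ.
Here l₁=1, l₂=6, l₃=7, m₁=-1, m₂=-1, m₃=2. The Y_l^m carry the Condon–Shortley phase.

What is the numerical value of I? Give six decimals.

Rules hold: Σm=0, L=14 even, 5≤7≤7.
N = 3·13·15 = 585
Δ = 0!·2!·12!/15! = 1/1365
Racah Σ t=0..0: t=0:+1/518400 = 1/518400
⇒ 3j(1 6 7; 0 0 0)² = 7/195, sgn -1
Racah Σ t=0..0: t=0:+1/1209600 = 1/1209600
⇒ 3j(1 6 7; -1 -1 2)² = 12/455, sgn -1
4πI² = N·(3j₀)²·(3jₘ)² = 36/65
I = +1·√(0.553846/4π) = 0.20993732

0.209937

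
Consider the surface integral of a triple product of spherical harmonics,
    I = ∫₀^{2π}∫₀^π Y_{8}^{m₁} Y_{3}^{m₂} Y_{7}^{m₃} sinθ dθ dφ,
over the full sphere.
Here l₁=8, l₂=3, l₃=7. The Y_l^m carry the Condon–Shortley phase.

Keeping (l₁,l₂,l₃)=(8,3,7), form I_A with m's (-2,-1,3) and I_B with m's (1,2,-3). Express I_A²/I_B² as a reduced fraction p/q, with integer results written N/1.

3364/8575

Shared (l₁,l₂,l₃)=(8,3,7): N and (l;000)² cancel in I_A²/I_B².
A: Δ = 4!·12!·2!/19! = 1/5290740; Racah Σ t=0..2: t=0:+1/348364800 t=1:−1/13063680 t=2:+1/7741440 = 29/522547200; ⇒ 3j(8 3 7; -2 -1 3)² = 1682/264537, sgn +1
B: Δ = 4!·12!·2!/19! = 1/5290740; Racah Σ t=3..4: t=3:−1/11612160 t=4:+1/52254720 = -1/14929920; ⇒ 3j(8 3 7; 1 2 -3)² = 1225/75582, sgn -1
I_A²/I_B² = (1682/264537)/(1225/75582) = 3364/8575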